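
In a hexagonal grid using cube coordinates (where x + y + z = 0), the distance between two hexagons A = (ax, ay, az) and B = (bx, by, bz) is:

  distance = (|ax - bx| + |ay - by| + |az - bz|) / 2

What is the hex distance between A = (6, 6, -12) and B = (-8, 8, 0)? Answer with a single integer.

Answer: 14

Derivation:
|ax - bx| = |6 - (-8)| = 14
|ay - by| = |6 - 8| = 2
|az - bz| = |-12 - 0| = 12
distance = (14 + 2 + 12) / 2 = 28 / 2 = 14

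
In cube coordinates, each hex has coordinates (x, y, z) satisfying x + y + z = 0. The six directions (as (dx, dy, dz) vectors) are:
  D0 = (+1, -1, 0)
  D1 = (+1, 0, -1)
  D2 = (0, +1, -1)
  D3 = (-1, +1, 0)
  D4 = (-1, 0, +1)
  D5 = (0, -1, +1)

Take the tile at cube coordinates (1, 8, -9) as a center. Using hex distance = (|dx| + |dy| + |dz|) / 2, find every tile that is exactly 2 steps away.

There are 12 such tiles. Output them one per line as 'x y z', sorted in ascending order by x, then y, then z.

Walk ring at distance 2 from (1, 8, -9):
Start at center + D4*2 = (-1, 8, -7)
  hex 0: (-1, 8, -7)
  hex 1: (0, 7, -7)
  hex 2: (1, 6, -7)
  hex 3: (2, 6, -8)
  hex 4: (3, 6, -9)
  hex 5: (3, 7, -10)
  hex 6: (3, 8, -11)
  hex 7: (2, 9, -11)
  hex 8: (1, 10, -11)
  hex 9: (0, 10, -10)
  hex 10: (-1, 10, -9)
  hex 11: (-1, 9, -8)
Sorted: 12 hexes.

Answer: -1 8 -7
-1 9 -8
-1 10 -9
0 7 -7
0 10 -10
1 6 -7
1 10 -11
2 6 -8
2 9 -11
3 6 -9
3 7 -10
3 8 -11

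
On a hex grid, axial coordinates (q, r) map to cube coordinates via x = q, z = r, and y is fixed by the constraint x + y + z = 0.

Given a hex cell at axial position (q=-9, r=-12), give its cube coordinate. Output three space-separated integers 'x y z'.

Answer: -9 21 -12

Derivation:
x = q = -9
z = r = -12
y = -x - z = -(-9) - (-12) = 21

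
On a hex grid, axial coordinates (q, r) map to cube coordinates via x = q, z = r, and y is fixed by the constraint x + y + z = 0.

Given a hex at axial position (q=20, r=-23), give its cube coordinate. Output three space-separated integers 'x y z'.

Answer: 20 3 -23

Derivation:
x = q = 20
z = r = -23
y = -x - z = -(20) - (-23) = 3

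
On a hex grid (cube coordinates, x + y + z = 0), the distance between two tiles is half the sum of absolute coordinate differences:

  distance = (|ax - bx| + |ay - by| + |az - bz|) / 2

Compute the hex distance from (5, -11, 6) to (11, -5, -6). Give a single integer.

|ax - bx| = |5 - 11| = 6
|ay - by| = |-11 - (-5)| = 6
|az - bz| = |6 - (-6)| = 12
distance = (6 + 6 + 12) / 2 = 24 / 2 = 12

Answer: 12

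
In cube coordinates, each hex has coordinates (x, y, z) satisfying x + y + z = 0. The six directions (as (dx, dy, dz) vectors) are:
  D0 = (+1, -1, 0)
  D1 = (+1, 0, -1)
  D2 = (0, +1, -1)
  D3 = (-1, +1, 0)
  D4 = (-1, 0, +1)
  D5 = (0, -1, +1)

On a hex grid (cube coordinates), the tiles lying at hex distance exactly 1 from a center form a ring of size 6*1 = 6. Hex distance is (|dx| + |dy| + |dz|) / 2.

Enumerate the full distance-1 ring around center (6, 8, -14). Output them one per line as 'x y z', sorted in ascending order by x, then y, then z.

Answer: 5 8 -13
5 9 -14
6 7 -13
6 9 -15
7 7 -14
7 8 -15

Derivation:
Walk ring at distance 1 from (6, 8, -14):
Start at center + D4*1 = (5, 8, -13)
  hex 0: (5, 8, -13)
  hex 1: (6, 7, -13)
  hex 2: (7, 7, -14)
  hex 3: (7, 8, -15)
  hex 4: (6, 9, -15)
  hex 5: (5, 9, -14)
Sorted: 6 hexes.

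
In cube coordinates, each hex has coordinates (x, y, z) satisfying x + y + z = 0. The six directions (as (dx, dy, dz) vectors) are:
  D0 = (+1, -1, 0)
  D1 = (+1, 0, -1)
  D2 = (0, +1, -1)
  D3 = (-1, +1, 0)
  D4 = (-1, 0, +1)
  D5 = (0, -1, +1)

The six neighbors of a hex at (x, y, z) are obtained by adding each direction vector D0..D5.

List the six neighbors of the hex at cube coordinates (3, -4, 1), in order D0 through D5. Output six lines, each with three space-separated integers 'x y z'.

Answer: 4 -5 1
4 -4 0
3 -3 0
2 -3 1
2 -4 2
3 -5 2

Derivation:
Center: (3, -4, 1). Add each direction:
  D0: (3, -4, 1) + (1, -1, 0) = (4, -5, 1)
  D1: (3, -4, 1) + (1, 0, -1) = (4, -4, 0)
  D2: (3, -4, 1) + (0, 1, -1) = (3, -3, 0)
  D3: (3, -4, 1) + (-1, 1, 0) = (2, -3, 1)
  D4: (3, -4, 1) + (-1, 0, 1) = (2, -4, 2)
  D5: (3, -4, 1) + (0, -1, 1) = (3, -5, 2)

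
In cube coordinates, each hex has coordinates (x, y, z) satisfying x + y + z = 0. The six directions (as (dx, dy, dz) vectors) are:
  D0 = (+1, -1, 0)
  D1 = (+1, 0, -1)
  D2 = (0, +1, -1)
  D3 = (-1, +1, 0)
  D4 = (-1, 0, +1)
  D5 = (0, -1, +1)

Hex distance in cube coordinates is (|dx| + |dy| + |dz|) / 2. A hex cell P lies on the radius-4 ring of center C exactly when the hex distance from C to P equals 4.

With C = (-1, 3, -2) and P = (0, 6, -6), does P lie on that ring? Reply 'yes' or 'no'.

|px - cx| = |0 - (-1)| = 1
|py - cy| = |6 - 3| = 3
|pz - cz| = |-6 - (-2)| = 4
distance = (1+3+4)/2 = 8/2 = 4
radius = 4; distance == radius -> yes

Answer: yes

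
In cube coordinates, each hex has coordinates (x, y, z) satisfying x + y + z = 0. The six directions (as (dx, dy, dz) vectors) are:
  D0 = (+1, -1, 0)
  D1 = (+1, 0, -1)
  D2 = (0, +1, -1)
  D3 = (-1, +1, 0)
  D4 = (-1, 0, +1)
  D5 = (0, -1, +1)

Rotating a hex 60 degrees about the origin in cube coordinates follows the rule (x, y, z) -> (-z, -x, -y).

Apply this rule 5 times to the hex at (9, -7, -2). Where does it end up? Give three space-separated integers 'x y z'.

Answer: 7 2 -9

Derivation:
Start: (9, -7, -2)
Step 1: (9, -7, -2) -> (-(-2), -(9), -(-7)) = (2, -9, 7)
Step 2: (2, -9, 7) -> (-(7), -(2), -(-9)) = (-7, -2, 9)
Step 3: (-7, -2, 9) -> (-(9), -(-7), -(-2)) = (-9, 7, 2)
Step 4: (-9, 7, 2) -> (-(2), -(-9), -(7)) = (-2, 9, -7)
Step 5: (-2, 9, -7) -> (-(-7), -(-2), -(9)) = (7, 2, -9)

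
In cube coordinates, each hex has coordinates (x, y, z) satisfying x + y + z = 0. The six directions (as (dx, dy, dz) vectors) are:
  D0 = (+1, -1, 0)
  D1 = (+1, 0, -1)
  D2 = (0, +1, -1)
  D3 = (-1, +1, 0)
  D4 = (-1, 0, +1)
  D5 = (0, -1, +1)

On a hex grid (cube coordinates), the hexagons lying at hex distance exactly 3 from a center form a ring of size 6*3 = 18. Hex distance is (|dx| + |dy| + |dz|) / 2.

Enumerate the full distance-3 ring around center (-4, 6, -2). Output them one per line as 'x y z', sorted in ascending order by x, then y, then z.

Walk ring at distance 3 from (-4, 6, -2):
Start at center + D4*3 = (-7, 6, 1)
  hex 0: (-7, 6, 1)
  hex 1: (-6, 5, 1)
  hex 2: (-5, 4, 1)
  hex 3: (-4, 3, 1)
  hex 4: (-3, 3, 0)
  hex 5: (-2, 3, -1)
  hex 6: (-1, 3, -2)
  hex 7: (-1, 4, -3)
  hex 8: (-1, 5, -4)
  hex 9: (-1, 6, -5)
  hex 10: (-2, 7, -5)
  hex 11: (-3, 8, -5)
  hex 12: (-4, 9, -5)
  hex 13: (-5, 9, -4)
  hex 14: (-6, 9, -3)
  hex 15: (-7, 9, -2)
  hex 16: (-7, 8, -1)
  hex 17: (-7, 7, 0)
Sorted: 18 hexes.

Answer: -7 6 1
-7 7 0
-7 8 -1
-7 9 -2
-6 5 1
-6 9 -3
-5 4 1
-5 9 -4
-4 3 1
-4 9 -5
-3 3 0
-3 8 -5
-2 3 -1
-2 7 -5
-1 3 -2
-1 4 -3
-1 5 -4
-1 6 -5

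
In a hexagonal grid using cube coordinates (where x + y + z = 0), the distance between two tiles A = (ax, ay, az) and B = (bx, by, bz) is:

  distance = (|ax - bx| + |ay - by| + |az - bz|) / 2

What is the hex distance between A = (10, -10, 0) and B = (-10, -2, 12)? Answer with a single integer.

|ax - bx| = |10 - (-10)| = 20
|ay - by| = |-10 - (-2)| = 8
|az - bz| = |0 - 12| = 12
distance = (20 + 8 + 12) / 2 = 40 / 2 = 20

Answer: 20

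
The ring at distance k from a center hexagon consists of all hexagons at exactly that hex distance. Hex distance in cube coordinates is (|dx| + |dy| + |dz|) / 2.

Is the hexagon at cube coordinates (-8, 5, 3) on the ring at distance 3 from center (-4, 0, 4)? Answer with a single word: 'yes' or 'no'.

Answer: no

Derivation:
|px - cx| = |-8 - (-4)| = 4
|py - cy| = |5 - 0| = 5
|pz - cz| = |3 - 4| = 1
distance = (4+5+1)/2 = 10/2 = 5
radius = 3; distance != radius -> no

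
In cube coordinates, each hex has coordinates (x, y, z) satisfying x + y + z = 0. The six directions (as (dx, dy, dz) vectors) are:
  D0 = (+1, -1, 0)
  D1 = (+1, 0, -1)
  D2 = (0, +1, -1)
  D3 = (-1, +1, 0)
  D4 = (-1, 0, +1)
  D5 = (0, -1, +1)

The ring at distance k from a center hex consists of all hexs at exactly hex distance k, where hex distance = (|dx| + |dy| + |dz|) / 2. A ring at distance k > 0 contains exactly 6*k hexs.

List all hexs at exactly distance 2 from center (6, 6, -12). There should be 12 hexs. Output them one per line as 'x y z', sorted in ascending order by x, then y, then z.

Walk ring at distance 2 from (6, 6, -12):
Start at center + D4*2 = (4, 6, -10)
  hex 0: (4, 6, -10)
  hex 1: (5, 5, -10)
  hex 2: (6, 4, -10)
  hex 3: (7, 4, -11)
  hex 4: (8, 4, -12)
  hex 5: (8, 5, -13)
  hex 6: (8, 6, -14)
  hex 7: (7, 7, -14)
  hex 8: (6, 8, -14)
  hex 9: (5, 8, -13)
  hex 10: (4, 8, -12)
  hex 11: (4, 7, -11)
Sorted: 12 hexes.

Answer: 4 6 -10
4 7 -11
4 8 -12
5 5 -10
5 8 -13
6 4 -10
6 8 -14
7 4 -11
7 7 -14
8 4 -12
8 5 -13
8 6 -14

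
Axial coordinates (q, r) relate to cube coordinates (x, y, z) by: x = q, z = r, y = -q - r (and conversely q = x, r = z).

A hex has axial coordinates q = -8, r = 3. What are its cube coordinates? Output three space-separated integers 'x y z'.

x = q = -8
z = r = 3
y = -x - z = -(-8) - (3) = 5

Answer: -8 5 3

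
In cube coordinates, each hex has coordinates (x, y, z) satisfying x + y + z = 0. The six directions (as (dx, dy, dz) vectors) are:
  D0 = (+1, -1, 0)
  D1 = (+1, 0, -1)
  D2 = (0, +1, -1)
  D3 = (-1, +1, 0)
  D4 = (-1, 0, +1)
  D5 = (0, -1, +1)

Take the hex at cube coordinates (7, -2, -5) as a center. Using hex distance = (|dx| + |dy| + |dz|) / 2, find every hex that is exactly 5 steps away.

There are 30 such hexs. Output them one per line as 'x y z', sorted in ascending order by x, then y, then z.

Walk ring at distance 5 from (7, -2, -5):
Start at center + D4*5 = (2, -2, 0)
  hex 0: (2, -2, 0)
  hex 1: (3, -3, 0)
  hex 2: (4, -4, 0)
  hex 3: (5, -5, 0)
  hex 4: (6, -6, 0)
  hex 5: (7, -7, 0)
  hex 6: (8, -7, -1)
  hex 7: (9, -7, -2)
  hex 8: (10, -7, -3)
  hex 9: (11, -7, -4)
  hex 10: (12, -7, -5)
  hex 11: (12, -6, -6)
  hex 12: (12, -5, -7)
  hex 13: (12, -4, -8)
  hex 14: (12, -3, -9)
  hex 15: (12, -2, -10)
  hex 16: (11, -1, -10)
  hex 17: (10, 0, -10)
  hex 18: (9, 1, -10)
  hex 19: (8, 2, -10)
  hex 20: (7, 3, -10)
  hex 21: (6, 3, -9)
  hex 22: (5, 3, -8)
  hex 23: (4, 3, -7)
  hex 24: (3, 3, -6)
  hex 25: (2, 3, -5)
  hex 26: (2, 2, -4)
  hex 27: (2, 1, -3)
  hex 28: (2, 0, -2)
  hex 29: (2, -1, -1)
Sorted: 30 hexes.

Answer: 2 -2 0
2 -1 -1
2 0 -2
2 1 -3
2 2 -4
2 3 -5
3 -3 0
3 3 -6
4 -4 0
4 3 -7
5 -5 0
5 3 -8
6 -6 0
6 3 -9
7 -7 0
7 3 -10
8 -7 -1
8 2 -10
9 -7 -2
9 1 -10
10 -7 -3
10 0 -10
11 -7 -4
11 -1 -10
12 -7 -5
12 -6 -6
12 -5 -7
12 -4 -8
12 -3 -9
12 -2 -10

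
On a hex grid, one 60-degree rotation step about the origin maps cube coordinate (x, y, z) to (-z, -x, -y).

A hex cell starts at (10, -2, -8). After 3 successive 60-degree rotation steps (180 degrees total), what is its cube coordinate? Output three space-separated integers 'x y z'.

Start: (10, -2, -8)
Step 1: (10, -2, -8) -> (-(-8), -(10), -(-2)) = (8, -10, 2)
Step 2: (8, -10, 2) -> (-(2), -(8), -(-10)) = (-2, -8, 10)
Step 3: (-2, -8, 10) -> (-(10), -(-2), -(-8)) = (-10, 2, 8)

Answer: -10 2 8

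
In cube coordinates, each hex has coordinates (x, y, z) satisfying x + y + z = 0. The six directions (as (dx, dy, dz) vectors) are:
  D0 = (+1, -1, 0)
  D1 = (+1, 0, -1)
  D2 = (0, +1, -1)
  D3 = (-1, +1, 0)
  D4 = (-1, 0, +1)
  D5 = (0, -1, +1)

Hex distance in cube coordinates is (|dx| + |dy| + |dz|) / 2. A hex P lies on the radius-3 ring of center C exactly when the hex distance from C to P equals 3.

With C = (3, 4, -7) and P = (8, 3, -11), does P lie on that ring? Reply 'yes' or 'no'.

Answer: no

Derivation:
|px - cx| = |8 - 3| = 5
|py - cy| = |3 - 4| = 1
|pz - cz| = |-11 - (-7)| = 4
distance = (5+1+4)/2 = 10/2 = 5
radius = 3; distance != radius -> no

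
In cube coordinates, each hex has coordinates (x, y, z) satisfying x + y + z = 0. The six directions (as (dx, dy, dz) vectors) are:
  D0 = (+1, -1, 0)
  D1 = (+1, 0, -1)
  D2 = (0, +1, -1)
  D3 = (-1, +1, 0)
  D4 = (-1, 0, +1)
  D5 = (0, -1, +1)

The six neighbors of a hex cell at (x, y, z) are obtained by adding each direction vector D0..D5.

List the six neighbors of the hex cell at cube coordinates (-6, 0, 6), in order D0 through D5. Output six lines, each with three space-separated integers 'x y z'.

Center: (-6, 0, 6). Add each direction:
  D0: (-6, 0, 6) + (1, -1, 0) = (-5, -1, 6)
  D1: (-6, 0, 6) + (1, 0, -1) = (-5, 0, 5)
  D2: (-6, 0, 6) + (0, 1, -1) = (-6, 1, 5)
  D3: (-6, 0, 6) + (-1, 1, 0) = (-7, 1, 6)
  D4: (-6, 0, 6) + (-1, 0, 1) = (-7, 0, 7)
  D5: (-6, 0, 6) + (0, -1, 1) = (-6, -1, 7)

Answer: -5 -1 6
-5 0 5
-6 1 5
-7 1 6
-7 0 7
-6 -1 7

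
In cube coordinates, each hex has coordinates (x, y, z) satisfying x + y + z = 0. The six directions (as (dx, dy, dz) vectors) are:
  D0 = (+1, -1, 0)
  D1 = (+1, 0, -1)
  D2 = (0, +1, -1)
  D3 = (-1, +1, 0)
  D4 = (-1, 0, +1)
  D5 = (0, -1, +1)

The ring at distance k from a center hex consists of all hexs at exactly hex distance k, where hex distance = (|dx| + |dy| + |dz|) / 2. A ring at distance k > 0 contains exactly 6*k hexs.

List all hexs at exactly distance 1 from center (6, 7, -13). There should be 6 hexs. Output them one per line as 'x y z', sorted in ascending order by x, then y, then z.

Answer: 5 7 -12
5 8 -13
6 6 -12
6 8 -14
7 6 -13
7 7 -14

Derivation:
Walk ring at distance 1 from (6, 7, -13):
Start at center + D4*1 = (5, 7, -12)
  hex 0: (5, 7, -12)
  hex 1: (6, 6, -12)
  hex 2: (7, 6, -13)
  hex 3: (7, 7, -14)
  hex 4: (6, 8, -14)
  hex 5: (5, 8, -13)
Sorted: 6 hexes.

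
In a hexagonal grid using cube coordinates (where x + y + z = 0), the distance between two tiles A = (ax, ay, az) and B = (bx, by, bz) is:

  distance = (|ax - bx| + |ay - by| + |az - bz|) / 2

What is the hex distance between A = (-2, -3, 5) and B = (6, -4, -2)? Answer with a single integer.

|ax - bx| = |-2 - 6| = 8
|ay - by| = |-3 - (-4)| = 1
|az - bz| = |5 - (-2)| = 7
distance = (8 + 1 + 7) / 2 = 16 / 2 = 8

Answer: 8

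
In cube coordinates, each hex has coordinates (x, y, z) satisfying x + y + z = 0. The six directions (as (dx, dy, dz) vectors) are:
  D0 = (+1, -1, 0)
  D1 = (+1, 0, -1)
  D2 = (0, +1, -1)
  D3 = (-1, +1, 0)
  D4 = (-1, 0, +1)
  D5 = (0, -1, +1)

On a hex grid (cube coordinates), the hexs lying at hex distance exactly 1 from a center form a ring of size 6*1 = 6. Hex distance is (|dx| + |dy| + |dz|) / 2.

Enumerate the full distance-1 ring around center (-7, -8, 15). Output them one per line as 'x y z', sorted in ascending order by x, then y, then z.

Answer: -8 -8 16
-8 -7 15
-7 -9 16
-7 -7 14
-6 -9 15
-6 -8 14

Derivation:
Walk ring at distance 1 from (-7, -8, 15):
Start at center + D4*1 = (-8, -8, 16)
  hex 0: (-8, -8, 16)
  hex 1: (-7, -9, 16)
  hex 2: (-6, -9, 15)
  hex 3: (-6, -8, 14)
  hex 4: (-7, -7, 14)
  hex 5: (-8, -7, 15)
Sorted: 6 hexes.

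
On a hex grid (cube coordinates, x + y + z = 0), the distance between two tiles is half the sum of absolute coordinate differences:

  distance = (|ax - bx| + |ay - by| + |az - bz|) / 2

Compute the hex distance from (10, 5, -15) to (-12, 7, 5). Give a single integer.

Answer: 22

Derivation:
|ax - bx| = |10 - (-12)| = 22
|ay - by| = |5 - 7| = 2
|az - bz| = |-15 - 5| = 20
distance = (22 + 2 + 20) / 2 = 44 / 2 = 22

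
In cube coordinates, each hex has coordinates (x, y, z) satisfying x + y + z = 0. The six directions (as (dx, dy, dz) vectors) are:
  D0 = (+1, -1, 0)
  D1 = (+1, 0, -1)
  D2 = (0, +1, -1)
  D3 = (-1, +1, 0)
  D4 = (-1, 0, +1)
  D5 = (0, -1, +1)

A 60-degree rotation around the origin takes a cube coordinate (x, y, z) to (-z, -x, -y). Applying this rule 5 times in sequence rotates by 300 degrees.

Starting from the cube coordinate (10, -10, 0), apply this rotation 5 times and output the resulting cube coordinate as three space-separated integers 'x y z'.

Start: (10, -10, 0)
Step 1: (10, -10, 0) -> (-(0), -(10), -(-10)) = (0, -10, 10)
Step 2: (0, -10, 10) -> (-(10), -(0), -(-10)) = (-10, 0, 10)
Step 3: (-10, 0, 10) -> (-(10), -(-10), -(0)) = (-10, 10, 0)
Step 4: (-10, 10, 0) -> (-(0), -(-10), -(10)) = (0, 10, -10)
Step 5: (0, 10, -10) -> (-(-10), -(0), -(10)) = (10, 0, -10)

Answer: 10 0 -10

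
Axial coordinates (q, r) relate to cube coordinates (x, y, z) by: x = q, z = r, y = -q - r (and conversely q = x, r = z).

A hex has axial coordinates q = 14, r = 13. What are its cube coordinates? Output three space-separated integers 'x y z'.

x = q = 14
z = r = 13
y = -x - z = -(14) - (13) = -27

Answer: 14 -27 13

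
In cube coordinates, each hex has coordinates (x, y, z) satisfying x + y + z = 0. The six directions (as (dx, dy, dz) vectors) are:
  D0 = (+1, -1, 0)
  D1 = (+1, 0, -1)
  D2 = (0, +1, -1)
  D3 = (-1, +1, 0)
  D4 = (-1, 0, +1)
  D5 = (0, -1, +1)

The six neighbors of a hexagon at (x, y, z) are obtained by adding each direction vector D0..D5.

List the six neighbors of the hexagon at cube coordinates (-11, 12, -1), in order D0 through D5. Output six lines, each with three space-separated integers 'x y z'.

Answer: -10 11 -1
-10 12 -2
-11 13 -2
-12 13 -1
-12 12 0
-11 11 0

Derivation:
Center: (-11, 12, -1). Add each direction:
  D0: (-11, 12, -1) + (1, -1, 0) = (-10, 11, -1)
  D1: (-11, 12, -1) + (1, 0, -1) = (-10, 12, -2)
  D2: (-11, 12, -1) + (0, 1, -1) = (-11, 13, -2)
  D3: (-11, 12, -1) + (-1, 1, 0) = (-12, 13, -1)
  D4: (-11, 12, -1) + (-1, 0, 1) = (-12, 12, 0)
  D5: (-11, 12, -1) + (0, -1, 1) = (-11, 11, 0)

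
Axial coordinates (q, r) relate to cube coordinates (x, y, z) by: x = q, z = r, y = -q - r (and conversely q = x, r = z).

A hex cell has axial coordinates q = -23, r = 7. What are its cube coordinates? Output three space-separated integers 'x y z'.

x = q = -23
z = r = 7
y = -x - z = -(-23) - (7) = 16

Answer: -23 16 7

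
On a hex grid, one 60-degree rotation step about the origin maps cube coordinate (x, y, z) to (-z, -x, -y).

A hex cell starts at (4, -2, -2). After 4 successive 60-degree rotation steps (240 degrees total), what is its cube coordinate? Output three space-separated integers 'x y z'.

Answer: -2 4 -2

Derivation:
Start: (4, -2, -2)
Step 1: (4, -2, -2) -> (-(-2), -(4), -(-2)) = (2, -4, 2)
Step 2: (2, -4, 2) -> (-(2), -(2), -(-4)) = (-2, -2, 4)
Step 3: (-2, -2, 4) -> (-(4), -(-2), -(-2)) = (-4, 2, 2)
Step 4: (-4, 2, 2) -> (-(2), -(-4), -(2)) = (-2, 4, -2)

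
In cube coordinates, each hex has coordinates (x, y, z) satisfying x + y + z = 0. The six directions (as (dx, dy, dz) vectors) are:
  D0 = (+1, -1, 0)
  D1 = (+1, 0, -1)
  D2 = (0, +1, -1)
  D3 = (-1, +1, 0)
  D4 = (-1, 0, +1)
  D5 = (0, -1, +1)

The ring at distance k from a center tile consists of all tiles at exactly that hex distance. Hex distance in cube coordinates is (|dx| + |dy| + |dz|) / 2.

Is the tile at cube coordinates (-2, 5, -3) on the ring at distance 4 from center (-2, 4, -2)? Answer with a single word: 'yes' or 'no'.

Answer: no

Derivation:
|px - cx| = |-2 - (-2)| = 0
|py - cy| = |5 - 4| = 1
|pz - cz| = |-3 - (-2)| = 1
distance = (0+1+1)/2 = 2/2 = 1
radius = 4; distance != radius -> no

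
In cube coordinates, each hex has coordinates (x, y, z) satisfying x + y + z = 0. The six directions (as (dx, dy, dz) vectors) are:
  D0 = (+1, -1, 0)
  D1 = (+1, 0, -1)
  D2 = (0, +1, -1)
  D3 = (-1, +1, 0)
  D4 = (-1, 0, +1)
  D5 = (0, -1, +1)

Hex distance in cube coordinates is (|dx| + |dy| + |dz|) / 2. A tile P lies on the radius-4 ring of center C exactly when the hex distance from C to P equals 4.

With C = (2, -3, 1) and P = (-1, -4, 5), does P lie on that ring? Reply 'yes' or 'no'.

|px - cx| = |-1 - 2| = 3
|py - cy| = |-4 - (-3)| = 1
|pz - cz| = |5 - 1| = 4
distance = (3+1+4)/2 = 8/2 = 4
radius = 4; distance == radius -> yes

Answer: yes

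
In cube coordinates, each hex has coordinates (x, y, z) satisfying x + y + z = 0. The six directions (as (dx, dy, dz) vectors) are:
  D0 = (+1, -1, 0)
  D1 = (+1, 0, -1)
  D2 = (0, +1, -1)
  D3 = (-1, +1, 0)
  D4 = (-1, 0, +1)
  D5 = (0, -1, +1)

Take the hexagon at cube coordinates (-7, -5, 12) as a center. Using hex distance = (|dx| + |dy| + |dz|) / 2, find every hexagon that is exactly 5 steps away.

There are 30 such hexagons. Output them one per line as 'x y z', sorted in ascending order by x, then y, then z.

Answer: -12 -5 17
-12 -4 16
-12 -3 15
-12 -2 14
-12 -1 13
-12 0 12
-11 -6 17
-11 0 11
-10 -7 17
-10 0 10
-9 -8 17
-9 0 9
-8 -9 17
-8 0 8
-7 -10 17
-7 0 7
-6 -10 16
-6 -1 7
-5 -10 15
-5 -2 7
-4 -10 14
-4 -3 7
-3 -10 13
-3 -4 7
-2 -10 12
-2 -9 11
-2 -8 10
-2 -7 9
-2 -6 8
-2 -5 7

Derivation:
Walk ring at distance 5 from (-7, -5, 12):
Start at center + D4*5 = (-12, -5, 17)
  hex 0: (-12, -5, 17)
  hex 1: (-11, -6, 17)
  hex 2: (-10, -7, 17)
  hex 3: (-9, -8, 17)
  hex 4: (-8, -9, 17)
  hex 5: (-7, -10, 17)
  hex 6: (-6, -10, 16)
  hex 7: (-5, -10, 15)
  hex 8: (-4, -10, 14)
  hex 9: (-3, -10, 13)
  hex 10: (-2, -10, 12)
  hex 11: (-2, -9, 11)
  hex 12: (-2, -8, 10)
  hex 13: (-2, -7, 9)
  hex 14: (-2, -6, 8)
  hex 15: (-2, -5, 7)
  hex 16: (-3, -4, 7)
  hex 17: (-4, -3, 7)
  hex 18: (-5, -2, 7)
  hex 19: (-6, -1, 7)
  hex 20: (-7, 0, 7)
  hex 21: (-8, 0, 8)
  hex 22: (-9, 0, 9)
  hex 23: (-10, 0, 10)
  hex 24: (-11, 0, 11)
  hex 25: (-12, 0, 12)
  hex 26: (-12, -1, 13)
  hex 27: (-12, -2, 14)
  hex 28: (-12, -3, 15)
  hex 29: (-12, -4, 16)
Sorted: 30 hexes.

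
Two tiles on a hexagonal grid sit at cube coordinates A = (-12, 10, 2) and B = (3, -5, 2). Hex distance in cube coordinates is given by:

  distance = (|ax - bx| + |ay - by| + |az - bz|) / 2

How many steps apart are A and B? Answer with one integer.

|ax - bx| = |-12 - 3| = 15
|ay - by| = |10 - (-5)| = 15
|az - bz| = |2 - 2| = 0
distance = (15 + 15 + 0) / 2 = 30 / 2 = 15

Answer: 15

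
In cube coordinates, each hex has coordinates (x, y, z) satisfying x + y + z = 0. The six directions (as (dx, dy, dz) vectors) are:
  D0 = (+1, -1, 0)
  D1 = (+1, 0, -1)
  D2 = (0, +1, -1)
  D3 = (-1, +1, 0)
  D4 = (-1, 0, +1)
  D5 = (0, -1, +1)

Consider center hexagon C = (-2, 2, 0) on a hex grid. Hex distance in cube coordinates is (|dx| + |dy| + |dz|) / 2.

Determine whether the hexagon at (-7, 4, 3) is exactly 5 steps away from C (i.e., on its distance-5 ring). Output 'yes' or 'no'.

Answer: yes

Derivation:
|px - cx| = |-7 - (-2)| = 5
|py - cy| = |4 - 2| = 2
|pz - cz| = |3 - 0| = 3
distance = (5+2+3)/2 = 10/2 = 5
radius = 5; distance == radius -> yes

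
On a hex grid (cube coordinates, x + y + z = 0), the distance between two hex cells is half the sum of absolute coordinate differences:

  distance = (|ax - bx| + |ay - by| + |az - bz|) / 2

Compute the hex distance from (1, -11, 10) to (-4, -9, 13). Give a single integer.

|ax - bx| = |1 - (-4)| = 5
|ay - by| = |-11 - (-9)| = 2
|az - bz| = |10 - 13| = 3
distance = (5 + 2 + 3) / 2 = 10 / 2 = 5

Answer: 5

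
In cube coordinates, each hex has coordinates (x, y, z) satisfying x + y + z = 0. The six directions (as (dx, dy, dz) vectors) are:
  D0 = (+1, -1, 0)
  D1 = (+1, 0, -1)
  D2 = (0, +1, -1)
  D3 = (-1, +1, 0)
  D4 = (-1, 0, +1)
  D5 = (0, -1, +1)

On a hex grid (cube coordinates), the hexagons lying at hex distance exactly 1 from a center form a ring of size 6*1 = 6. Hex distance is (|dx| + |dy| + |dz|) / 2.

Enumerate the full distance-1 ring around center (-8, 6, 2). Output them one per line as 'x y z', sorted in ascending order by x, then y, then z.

Walk ring at distance 1 from (-8, 6, 2):
Start at center + D4*1 = (-9, 6, 3)
  hex 0: (-9, 6, 3)
  hex 1: (-8, 5, 3)
  hex 2: (-7, 5, 2)
  hex 3: (-7, 6, 1)
  hex 4: (-8, 7, 1)
  hex 5: (-9, 7, 2)
Sorted: 6 hexes.

Answer: -9 6 3
-9 7 2
-8 5 3
-8 7 1
-7 5 2
-7 6 1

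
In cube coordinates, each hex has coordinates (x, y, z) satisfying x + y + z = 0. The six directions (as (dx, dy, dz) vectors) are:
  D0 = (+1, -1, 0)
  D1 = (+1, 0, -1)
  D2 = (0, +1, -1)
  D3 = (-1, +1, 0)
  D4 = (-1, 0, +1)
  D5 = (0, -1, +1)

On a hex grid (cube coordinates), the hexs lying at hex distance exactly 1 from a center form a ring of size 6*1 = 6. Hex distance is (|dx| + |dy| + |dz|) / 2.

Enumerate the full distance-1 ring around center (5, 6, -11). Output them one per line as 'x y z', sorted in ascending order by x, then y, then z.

Walk ring at distance 1 from (5, 6, -11):
Start at center + D4*1 = (4, 6, -10)
  hex 0: (4, 6, -10)
  hex 1: (5, 5, -10)
  hex 2: (6, 5, -11)
  hex 3: (6, 6, -12)
  hex 4: (5, 7, -12)
  hex 5: (4, 7, -11)
Sorted: 6 hexes.

Answer: 4 6 -10
4 7 -11
5 5 -10
5 7 -12
6 5 -11
6 6 -12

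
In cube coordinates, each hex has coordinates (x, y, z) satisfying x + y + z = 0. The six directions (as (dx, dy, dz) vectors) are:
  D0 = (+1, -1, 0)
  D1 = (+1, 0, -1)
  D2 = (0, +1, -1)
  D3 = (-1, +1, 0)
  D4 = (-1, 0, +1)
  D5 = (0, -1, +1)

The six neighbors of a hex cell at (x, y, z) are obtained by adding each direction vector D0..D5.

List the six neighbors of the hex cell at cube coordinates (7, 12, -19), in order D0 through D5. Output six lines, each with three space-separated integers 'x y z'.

Center: (7, 12, -19). Add each direction:
  D0: (7, 12, -19) + (1, -1, 0) = (8, 11, -19)
  D1: (7, 12, -19) + (1, 0, -1) = (8, 12, -20)
  D2: (7, 12, -19) + (0, 1, -1) = (7, 13, -20)
  D3: (7, 12, -19) + (-1, 1, 0) = (6, 13, -19)
  D4: (7, 12, -19) + (-1, 0, 1) = (6, 12, -18)
  D5: (7, 12, -19) + (0, -1, 1) = (7, 11, -18)

Answer: 8 11 -19
8 12 -20
7 13 -20
6 13 -19
6 12 -18
7 11 -18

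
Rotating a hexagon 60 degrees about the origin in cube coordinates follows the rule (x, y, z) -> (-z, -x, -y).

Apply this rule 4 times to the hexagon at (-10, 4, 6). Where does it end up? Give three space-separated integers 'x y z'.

Answer: 6 -10 4

Derivation:
Start: (-10, 4, 6)
Step 1: (-10, 4, 6) -> (-(6), -(-10), -(4)) = (-6, 10, -4)
Step 2: (-6, 10, -4) -> (-(-4), -(-6), -(10)) = (4, 6, -10)
Step 3: (4, 6, -10) -> (-(-10), -(4), -(6)) = (10, -4, -6)
Step 4: (10, -4, -6) -> (-(-6), -(10), -(-4)) = (6, -10, 4)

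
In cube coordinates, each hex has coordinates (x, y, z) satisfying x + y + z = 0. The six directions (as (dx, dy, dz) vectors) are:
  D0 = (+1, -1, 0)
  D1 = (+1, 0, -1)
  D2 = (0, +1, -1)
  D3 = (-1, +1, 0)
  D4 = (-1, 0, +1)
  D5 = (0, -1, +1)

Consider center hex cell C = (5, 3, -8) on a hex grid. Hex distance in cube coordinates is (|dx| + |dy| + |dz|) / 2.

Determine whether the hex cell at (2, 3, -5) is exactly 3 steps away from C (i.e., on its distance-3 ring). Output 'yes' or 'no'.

Answer: yes

Derivation:
|px - cx| = |2 - 5| = 3
|py - cy| = |3 - 3| = 0
|pz - cz| = |-5 - (-8)| = 3
distance = (3+0+3)/2 = 6/2 = 3
radius = 3; distance == radius -> yes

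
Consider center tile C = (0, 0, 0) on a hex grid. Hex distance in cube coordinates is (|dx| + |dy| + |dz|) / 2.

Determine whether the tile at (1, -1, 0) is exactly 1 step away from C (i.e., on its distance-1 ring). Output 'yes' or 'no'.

|px - cx| = |1 - 0| = 1
|py - cy| = |-1 - 0| = 1
|pz - cz| = |0 - 0| = 0
distance = (1+1+0)/2 = 2/2 = 1
radius = 1; distance == radius -> yes

Answer: yes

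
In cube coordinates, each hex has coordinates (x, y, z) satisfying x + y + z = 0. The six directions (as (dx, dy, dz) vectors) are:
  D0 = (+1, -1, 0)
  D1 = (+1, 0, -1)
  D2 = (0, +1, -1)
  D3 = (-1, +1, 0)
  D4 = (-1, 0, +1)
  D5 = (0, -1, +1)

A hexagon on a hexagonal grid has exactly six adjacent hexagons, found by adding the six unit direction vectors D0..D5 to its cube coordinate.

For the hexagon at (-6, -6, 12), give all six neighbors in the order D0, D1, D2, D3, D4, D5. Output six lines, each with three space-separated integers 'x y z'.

Center: (-6, -6, 12). Add each direction:
  D0: (-6, -6, 12) + (1, -1, 0) = (-5, -7, 12)
  D1: (-6, -6, 12) + (1, 0, -1) = (-5, -6, 11)
  D2: (-6, -6, 12) + (0, 1, -1) = (-6, -5, 11)
  D3: (-6, -6, 12) + (-1, 1, 0) = (-7, -5, 12)
  D4: (-6, -6, 12) + (-1, 0, 1) = (-7, -6, 13)
  D5: (-6, -6, 12) + (0, -1, 1) = (-6, -7, 13)

Answer: -5 -7 12
-5 -6 11
-6 -5 11
-7 -5 12
-7 -6 13
-6 -7 13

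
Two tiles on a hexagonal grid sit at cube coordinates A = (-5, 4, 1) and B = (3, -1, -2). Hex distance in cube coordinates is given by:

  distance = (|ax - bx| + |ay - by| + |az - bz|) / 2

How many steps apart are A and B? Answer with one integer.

Answer: 8

Derivation:
|ax - bx| = |-5 - 3| = 8
|ay - by| = |4 - (-1)| = 5
|az - bz| = |1 - (-2)| = 3
distance = (8 + 5 + 3) / 2 = 16 / 2 = 8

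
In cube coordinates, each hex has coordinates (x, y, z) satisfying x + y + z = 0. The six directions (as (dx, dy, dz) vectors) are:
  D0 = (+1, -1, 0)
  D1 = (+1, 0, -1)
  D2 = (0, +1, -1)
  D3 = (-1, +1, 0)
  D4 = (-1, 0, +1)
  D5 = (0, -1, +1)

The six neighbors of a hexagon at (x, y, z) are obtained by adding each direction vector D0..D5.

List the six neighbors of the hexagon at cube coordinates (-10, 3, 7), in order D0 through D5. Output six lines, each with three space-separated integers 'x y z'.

Center: (-10, 3, 7). Add each direction:
  D0: (-10, 3, 7) + (1, -1, 0) = (-9, 2, 7)
  D1: (-10, 3, 7) + (1, 0, -1) = (-9, 3, 6)
  D2: (-10, 3, 7) + (0, 1, -1) = (-10, 4, 6)
  D3: (-10, 3, 7) + (-1, 1, 0) = (-11, 4, 7)
  D4: (-10, 3, 7) + (-1, 0, 1) = (-11, 3, 8)
  D5: (-10, 3, 7) + (0, -1, 1) = (-10, 2, 8)

Answer: -9 2 7
-9 3 6
-10 4 6
-11 4 7
-11 3 8
-10 2 8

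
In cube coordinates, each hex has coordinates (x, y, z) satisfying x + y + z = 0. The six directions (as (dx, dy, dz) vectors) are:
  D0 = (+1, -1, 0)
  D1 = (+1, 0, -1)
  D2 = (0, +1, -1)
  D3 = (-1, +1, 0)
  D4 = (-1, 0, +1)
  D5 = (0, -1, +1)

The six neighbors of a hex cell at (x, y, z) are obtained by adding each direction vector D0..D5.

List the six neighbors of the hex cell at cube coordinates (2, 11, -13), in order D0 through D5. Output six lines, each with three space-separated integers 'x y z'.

Center: (2, 11, -13). Add each direction:
  D0: (2, 11, -13) + (1, -1, 0) = (3, 10, -13)
  D1: (2, 11, -13) + (1, 0, -1) = (3, 11, -14)
  D2: (2, 11, -13) + (0, 1, -1) = (2, 12, -14)
  D3: (2, 11, -13) + (-1, 1, 0) = (1, 12, -13)
  D4: (2, 11, -13) + (-1, 0, 1) = (1, 11, -12)
  D5: (2, 11, -13) + (0, -1, 1) = (2, 10, -12)

Answer: 3 10 -13
3 11 -14
2 12 -14
1 12 -13
1 11 -12
2 10 -12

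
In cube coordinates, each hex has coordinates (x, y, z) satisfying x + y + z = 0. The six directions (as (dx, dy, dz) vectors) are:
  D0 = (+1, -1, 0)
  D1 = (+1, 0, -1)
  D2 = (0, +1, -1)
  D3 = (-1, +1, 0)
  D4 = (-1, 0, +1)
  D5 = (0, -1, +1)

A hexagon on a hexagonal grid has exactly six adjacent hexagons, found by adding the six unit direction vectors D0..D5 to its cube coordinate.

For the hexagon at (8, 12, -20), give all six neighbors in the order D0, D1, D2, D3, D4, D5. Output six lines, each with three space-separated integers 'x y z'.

Center: (8, 12, -20). Add each direction:
  D0: (8, 12, -20) + (1, -1, 0) = (9, 11, -20)
  D1: (8, 12, -20) + (1, 0, -1) = (9, 12, -21)
  D2: (8, 12, -20) + (0, 1, -1) = (8, 13, -21)
  D3: (8, 12, -20) + (-1, 1, 0) = (7, 13, -20)
  D4: (8, 12, -20) + (-1, 0, 1) = (7, 12, -19)
  D5: (8, 12, -20) + (0, -1, 1) = (8, 11, -19)

Answer: 9 11 -20
9 12 -21
8 13 -21
7 13 -20
7 12 -19
8 11 -19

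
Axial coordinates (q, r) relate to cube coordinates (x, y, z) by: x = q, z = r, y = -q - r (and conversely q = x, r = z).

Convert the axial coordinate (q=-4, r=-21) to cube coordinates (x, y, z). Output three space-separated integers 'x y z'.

x = q = -4
z = r = -21
y = -x - z = -(-4) - (-21) = 25

Answer: -4 25 -21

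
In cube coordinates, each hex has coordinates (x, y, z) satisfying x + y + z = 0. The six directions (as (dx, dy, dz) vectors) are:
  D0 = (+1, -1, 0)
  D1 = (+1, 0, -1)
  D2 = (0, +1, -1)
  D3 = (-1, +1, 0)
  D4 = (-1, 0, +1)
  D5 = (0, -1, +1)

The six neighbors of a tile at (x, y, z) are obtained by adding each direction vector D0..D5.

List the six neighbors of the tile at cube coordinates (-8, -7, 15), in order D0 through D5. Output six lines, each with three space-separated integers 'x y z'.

Answer: -7 -8 15
-7 -7 14
-8 -6 14
-9 -6 15
-9 -7 16
-8 -8 16

Derivation:
Center: (-8, -7, 15). Add each direction:
  D0: (-8, -7, 15) + (1, -1, 0) = (-7, -8, 15)
  D1: (-8, -7, 15) + (1, 0, -1) = (-7, -7, 14)
  D2: (-8, -7, 15) + (0, 1, -1) = (-8, -6, 14)
  D3: (-8, -7, 15) + (-1, 1, 0) = (-9, -6, 15)
  D4: (-8, -7, 15) + (-1, 0, 1) = (-9, -7, 16)
  D5: (-8, -7, 15) + (0, -1, 1) = (-8, -8, 16)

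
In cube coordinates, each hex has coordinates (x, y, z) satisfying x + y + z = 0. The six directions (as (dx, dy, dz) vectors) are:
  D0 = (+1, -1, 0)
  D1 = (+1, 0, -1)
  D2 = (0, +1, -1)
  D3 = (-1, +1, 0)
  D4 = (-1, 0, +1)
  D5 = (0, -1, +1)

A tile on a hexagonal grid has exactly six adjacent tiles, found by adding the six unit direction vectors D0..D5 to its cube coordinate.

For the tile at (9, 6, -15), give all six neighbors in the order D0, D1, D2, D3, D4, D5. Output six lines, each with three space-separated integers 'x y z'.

Answer: 10 5 -15
10 6 -16
9 7 -16
8 7 -15
8 6 -14
9 5 -14

Derivation:
Center: (9, 6, -15). Add each direction:
  D0: (9, 6, -15) + (1, -1, 0) = (10, 5, -15)
  D1: (9, 6, -15) + (1, 0, -1) = (10, 6, -16)
  D2: (9, 6, -15) + (0, 1, -1) = (9, 7, -16)
  D3: (9, 6, -15) + (-1, 1, 0) = (8, 7, -15)
  D4: (9, 6, -15) + (-1, 0, 1) = (8, 6, -14)
  D5: (9, 6, -15) + (0, -1, 1) = (9, 5, -14)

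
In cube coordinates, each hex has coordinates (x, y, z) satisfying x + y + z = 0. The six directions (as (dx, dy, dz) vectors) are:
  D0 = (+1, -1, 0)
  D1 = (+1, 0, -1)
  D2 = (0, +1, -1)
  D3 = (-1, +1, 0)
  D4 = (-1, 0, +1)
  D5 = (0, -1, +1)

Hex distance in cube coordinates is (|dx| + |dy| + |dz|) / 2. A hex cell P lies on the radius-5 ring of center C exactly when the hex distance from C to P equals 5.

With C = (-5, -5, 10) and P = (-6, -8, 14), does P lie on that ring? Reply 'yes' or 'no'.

Answer: no

Derivation:
|px - cx| = |-6 - (-5)| = 1
|py - cy| = |-8 - (-5)| = 3
|pz - cz| = |14 - 10| = 4
distance = (1+3+4)/2 = 8/2 = 4
radius = 5; distance != radius -> no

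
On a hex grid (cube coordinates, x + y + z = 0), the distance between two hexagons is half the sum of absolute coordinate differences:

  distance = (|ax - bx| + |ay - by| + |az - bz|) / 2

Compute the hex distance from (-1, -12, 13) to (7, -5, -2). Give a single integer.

Answer: 15

Derivation:
|ax - bx| = |-1 - 7| = 8
|ay - by| = |-12 - (-5)| = 7
|az - bz| = |13 - (-2)| = 15
distance = (8 + 7 + 15) / 2 = 30 / 2 = 15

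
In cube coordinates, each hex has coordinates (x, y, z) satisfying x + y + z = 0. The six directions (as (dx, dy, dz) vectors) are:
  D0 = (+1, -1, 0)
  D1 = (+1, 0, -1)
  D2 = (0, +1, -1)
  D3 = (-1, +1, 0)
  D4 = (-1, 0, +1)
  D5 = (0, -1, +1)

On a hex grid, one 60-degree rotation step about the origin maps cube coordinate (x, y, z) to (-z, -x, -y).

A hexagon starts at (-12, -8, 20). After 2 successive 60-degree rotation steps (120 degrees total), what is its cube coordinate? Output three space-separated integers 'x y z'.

Answer: -8 20 -12

Derivation:
Start: (-12, -8, 20)
Step 1: (-12, -8, 20) -> (-(20), -(-12), -(-8)) = (-20, 12, 8)
Step 2: (-20, 12, 8) -> (-(8), -(-20), -(12)) = (-8, 20, -12)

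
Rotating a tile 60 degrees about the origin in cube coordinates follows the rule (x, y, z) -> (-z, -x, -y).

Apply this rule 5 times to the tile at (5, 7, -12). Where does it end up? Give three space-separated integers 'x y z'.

Answer: -7 12 -5

Derivation:
Start: (5, 7, -12)
Step 1: (5, 7, -12) -> (-(-12), -(5), -(7)) = (12, -5, -7)
Step 2: (12, -5, -7) -> (-(-7), -(12), -(-5)) = (7, -12, 5)
Step 3: (7, -12, 5) -> (-(5), -(7), -(-12)) = (-5, -7, 12)
Step 4: (-5, -7, 12) -> (-(12), -(-5), -(-7)) = (-12, 5, 7)
Step 5: (-12, 5, 7) -> (-(7), -(-12), -(5)) = (-7, 12, -5)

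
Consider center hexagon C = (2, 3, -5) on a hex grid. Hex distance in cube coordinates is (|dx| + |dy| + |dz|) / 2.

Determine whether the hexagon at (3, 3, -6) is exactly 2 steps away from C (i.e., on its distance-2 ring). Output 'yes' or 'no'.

Answer: no

Derivation:
|px - cx| = |3 - 2| = 1
|py - cy| = |3 - 3| = 0
|pz - cz| = |-6 - (-5)| = 1
distance = (1+0+1)/2 = 2/2 = 1
radius = 2; distance != radius -> no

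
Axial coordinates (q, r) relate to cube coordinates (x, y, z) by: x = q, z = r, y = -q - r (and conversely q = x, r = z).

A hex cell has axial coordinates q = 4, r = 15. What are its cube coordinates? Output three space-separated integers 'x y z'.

Answer: 4 -19 15

Derivation:
x = q = 4
z = r = 15
y = -x - z = -(4) - (15) = -19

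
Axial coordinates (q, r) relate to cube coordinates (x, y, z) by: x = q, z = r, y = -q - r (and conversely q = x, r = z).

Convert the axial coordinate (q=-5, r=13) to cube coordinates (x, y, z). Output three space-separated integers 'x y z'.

Answer: -5 -8 13

Derivation:
x = q = -5
z = r = 13
y = -x - z = -(-5) - (13) = -8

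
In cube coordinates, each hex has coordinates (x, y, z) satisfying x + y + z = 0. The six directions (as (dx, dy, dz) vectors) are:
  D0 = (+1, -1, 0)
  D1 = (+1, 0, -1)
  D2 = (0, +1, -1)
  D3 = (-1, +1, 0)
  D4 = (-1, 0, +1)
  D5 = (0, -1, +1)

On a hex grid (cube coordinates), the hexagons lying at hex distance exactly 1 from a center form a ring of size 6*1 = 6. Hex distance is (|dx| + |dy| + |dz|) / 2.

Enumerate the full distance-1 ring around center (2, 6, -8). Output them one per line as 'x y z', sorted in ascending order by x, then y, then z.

Walk ring at distance 1 from (2, 6, -8):
Start at center + D4*1 = (1, 6, -7)
  hex 0: (1, 6, -7)
  hex 1: (2, 5, -7)
  hex 2: (3, 5, -8)
  hex 3: (3, 6, -9)
  hex 4: (2, 7, -9)
  hex 5: (1, 7, -8)
Sorted: 6 hexes.

Answer: 1 6 -7
1 7 -8
2 5 -7
2 7 -9
3 5 -8
3 6 -9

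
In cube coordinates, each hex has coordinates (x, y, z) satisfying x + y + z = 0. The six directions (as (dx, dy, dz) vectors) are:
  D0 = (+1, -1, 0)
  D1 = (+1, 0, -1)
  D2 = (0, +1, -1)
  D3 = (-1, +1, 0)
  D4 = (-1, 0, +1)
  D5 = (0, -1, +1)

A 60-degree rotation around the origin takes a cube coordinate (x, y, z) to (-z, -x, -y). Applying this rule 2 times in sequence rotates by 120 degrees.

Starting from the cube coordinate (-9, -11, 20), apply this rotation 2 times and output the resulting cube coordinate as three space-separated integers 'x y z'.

Answer: -11 20 -9

Derivation:
Start: (-9, -11, 20)
Step 1: (-9, -11, 20) -> (-(20), -(-9), -(-11)) = (-20, 9, 11)
Step 2: (-20, 9, 11) -> (-(11), -(-20), -(9)) = (-11, 20, -9)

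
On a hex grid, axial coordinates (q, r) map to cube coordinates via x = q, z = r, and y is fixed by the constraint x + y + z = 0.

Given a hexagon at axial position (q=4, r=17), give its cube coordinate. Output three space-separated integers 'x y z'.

Answer: 4 -21 17

Derivation:
x = q = 4
z = r = 17
y = -x - z = -(4) - (17) = -21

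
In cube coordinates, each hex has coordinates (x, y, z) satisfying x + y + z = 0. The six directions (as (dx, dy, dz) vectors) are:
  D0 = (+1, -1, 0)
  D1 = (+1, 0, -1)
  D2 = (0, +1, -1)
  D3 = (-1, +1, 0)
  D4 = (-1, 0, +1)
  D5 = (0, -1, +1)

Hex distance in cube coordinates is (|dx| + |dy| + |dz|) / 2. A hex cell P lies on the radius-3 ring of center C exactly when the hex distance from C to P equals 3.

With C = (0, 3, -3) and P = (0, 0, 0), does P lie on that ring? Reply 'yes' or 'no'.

Answer: yes

Derivation:
|px - cx| = |0 - 0| = 0
|py - cy| = |0 - 3| = 3
|pz - cz| = |0 - (-3)| = 3
distance = (0+3+3)/2 = 6/2 = 3
radius = 3; distance == radius -> yes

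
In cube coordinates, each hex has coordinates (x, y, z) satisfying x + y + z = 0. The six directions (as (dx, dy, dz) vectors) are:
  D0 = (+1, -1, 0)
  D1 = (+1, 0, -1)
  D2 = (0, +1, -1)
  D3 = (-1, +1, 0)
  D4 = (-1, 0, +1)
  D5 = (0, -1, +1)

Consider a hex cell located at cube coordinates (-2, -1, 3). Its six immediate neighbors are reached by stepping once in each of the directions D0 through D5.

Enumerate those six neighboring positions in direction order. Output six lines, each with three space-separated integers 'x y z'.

Answer: -1 -2 3
-1 -1 2
-2 0 2
-3 0 3
-3 -1 4
-2 -2 4

Derivation:
Center: (-2, -1, 3). Add each direction:
  D0: (-2, -1, 3) + (1, -1, 0) = (-1, -2, 3)
  D1: (-2, -1, 3) + (1, 0, -1) = (-1, -1, 2)
  D2: (-2, -1, 3) + (0, 1, -1) = (-2, 0, 2)
  D3: (-2, -1, 3) + (-1, 1, 0) = (-3, 0, 3)
  D4: (-2, -1, 3) + (-1, 0, 1) = (-3, -1, 4)
  D5: (-2, -1, 3) + (0, -1, 1) = (-2, -2, 4)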